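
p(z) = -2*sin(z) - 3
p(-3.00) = -2.72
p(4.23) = -1.23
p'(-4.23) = 0.93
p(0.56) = -4.06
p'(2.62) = 1.73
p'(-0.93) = -1.20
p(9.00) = -3.82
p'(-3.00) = 1.98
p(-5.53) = -4.37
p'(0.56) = -1.69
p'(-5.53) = -1.46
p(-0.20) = -2.60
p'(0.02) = -2.00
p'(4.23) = 0.93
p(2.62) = -4.00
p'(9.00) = 1.82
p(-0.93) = -1.40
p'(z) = -2*cos(z)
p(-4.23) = -4.77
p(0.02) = -3.04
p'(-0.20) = -1.96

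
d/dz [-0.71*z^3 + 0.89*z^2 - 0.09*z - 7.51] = -2.13*z^2 + 1.78*z - 0.09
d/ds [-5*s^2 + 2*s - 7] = 2 - 10*s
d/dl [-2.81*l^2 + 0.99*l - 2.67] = 0.99 - 5.62*l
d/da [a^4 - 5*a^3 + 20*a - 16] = 4*a^3 - 15*a^2 + 20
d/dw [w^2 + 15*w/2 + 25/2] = 2*w + 15/2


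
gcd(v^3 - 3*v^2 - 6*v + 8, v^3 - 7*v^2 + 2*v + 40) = v^2 - 2*v - 8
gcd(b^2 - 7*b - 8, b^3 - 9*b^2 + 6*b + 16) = b^2 - 7*b - 8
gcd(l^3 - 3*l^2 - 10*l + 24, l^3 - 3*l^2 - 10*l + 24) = l^3 - 3*l^2 - 10*l + 24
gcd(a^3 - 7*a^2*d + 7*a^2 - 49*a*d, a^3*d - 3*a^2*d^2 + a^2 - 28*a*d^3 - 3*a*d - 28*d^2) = a - 7*d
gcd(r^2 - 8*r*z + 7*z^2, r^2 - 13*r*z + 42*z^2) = -r + 7*z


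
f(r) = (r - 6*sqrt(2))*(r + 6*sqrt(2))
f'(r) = 2*r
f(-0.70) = -71.51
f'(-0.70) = -1.40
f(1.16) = -70.65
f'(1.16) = 2.32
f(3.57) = -59.26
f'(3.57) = 7.14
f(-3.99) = -56.08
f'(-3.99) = -7.98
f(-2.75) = -64.44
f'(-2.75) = -5.50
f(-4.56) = -51.21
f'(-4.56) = -9.12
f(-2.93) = -63.42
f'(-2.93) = -5.86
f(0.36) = -71.87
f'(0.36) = 0.72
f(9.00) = 9.00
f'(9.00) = 18.00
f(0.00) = -72.00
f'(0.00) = 0.00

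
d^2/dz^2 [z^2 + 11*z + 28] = 2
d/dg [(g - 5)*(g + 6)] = 2*g + 1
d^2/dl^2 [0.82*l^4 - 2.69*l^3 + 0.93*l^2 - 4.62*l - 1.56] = 9.84*l^2 - 16.14*l + 1.86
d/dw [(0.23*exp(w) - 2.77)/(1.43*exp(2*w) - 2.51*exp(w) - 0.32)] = (-0.3289*exp(2*w) + 7.9222*exp(w) - 7.0263)*exp(w)/(2.0449*exp(4*w) - 7.1786*exp(3*w) + 5.3849*exp(2*w) + 1.6064*exp(w) + 0.1024)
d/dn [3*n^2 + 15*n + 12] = 6*n + 15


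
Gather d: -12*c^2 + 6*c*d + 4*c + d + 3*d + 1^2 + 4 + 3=-12*c^2 + 4*c + d*(6*c + 4) + 8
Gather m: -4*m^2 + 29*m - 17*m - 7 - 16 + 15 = -4*m^2 + 12*m - 8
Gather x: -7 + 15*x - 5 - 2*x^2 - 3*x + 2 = -2*x^2 + 12*x - 10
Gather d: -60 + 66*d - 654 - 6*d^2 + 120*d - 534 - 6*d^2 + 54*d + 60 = -12*d^2 + 240*d - 1188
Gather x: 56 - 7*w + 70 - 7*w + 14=140 - 14*w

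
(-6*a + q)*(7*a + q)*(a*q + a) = -42*a^3*q - 42*a^3 + a^2*q^2 + a^2*q + a*q^3 + a*q^2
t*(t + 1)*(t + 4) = t^3 + 5*t^2 + 4*t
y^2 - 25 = (y - 5)*(y + 5)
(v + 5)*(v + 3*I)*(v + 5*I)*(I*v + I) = I*v^4 - 8*v^3 + 6*I*v^3 - 48*v^2 - 10*I*v^2 - 40*v - 90*I*v - 75*I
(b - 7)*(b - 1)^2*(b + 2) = b^4 - 7*b^3 - 3*b^2 + 23*b - 14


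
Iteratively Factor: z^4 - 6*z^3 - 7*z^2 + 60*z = (z - 4)*(z^3 - 2*z^2 - 15*z) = (z - 5)*(z - 4)*(z^2 + 3*z) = (z - 5)*(z - 4)*(z + 3)*(z)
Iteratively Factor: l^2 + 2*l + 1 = (l + 1)*(l + 1)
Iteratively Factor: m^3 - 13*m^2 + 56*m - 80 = (m - 5)*(m^2 - 8*m + 16) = (m - 5)*(m - 4)*(m - 4)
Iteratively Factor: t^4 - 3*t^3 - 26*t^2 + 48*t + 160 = (t + 4)*(t^3 - 7*t^2 + 2*t + 40) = (t + 2)*(t + 4)*(t^2 - 9*t + 20) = (t - 5)*(t + 2)*(t + 4)*(t - 4)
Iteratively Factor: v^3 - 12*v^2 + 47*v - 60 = (v - 4)*(v^2 - 8*v + 15) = (v - 4)*(v - 3)*(v - 5)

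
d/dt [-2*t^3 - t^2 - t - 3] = -6*t^2 - 2*t - 1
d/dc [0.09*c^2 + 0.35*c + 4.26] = 0.18*c + 0.35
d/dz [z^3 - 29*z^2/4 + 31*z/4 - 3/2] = 3*z^2 - 29*z/2 + 31/4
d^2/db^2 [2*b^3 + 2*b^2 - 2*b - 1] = 12*b + 4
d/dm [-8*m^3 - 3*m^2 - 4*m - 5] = -24*m^2 - 6*m - 4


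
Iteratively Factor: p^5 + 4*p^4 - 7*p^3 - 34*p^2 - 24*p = (p + 2)*(p^4 + 2*p^3 - 11*p^2 - 12*p) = p*(p + 2)*(p^3 + 2*p^2 - 11*p - 12) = p*(p - 3)*(p + 2)*(p^2 + 5*p + 4) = p*(p - 3)*(p + 2)*(p + 4)*(p + 1)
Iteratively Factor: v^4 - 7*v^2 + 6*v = (v - 2)*(v^3 + 2*v^2 - 3*v) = (v - 2)*(v + 3)*(v^2 - v) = (v - 2)*(v - 1)*(v + 3)*(v)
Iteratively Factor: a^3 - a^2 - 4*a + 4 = (a - 1)*(a^2 - 4) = (a - 1)*(a + 2)*(a - 2)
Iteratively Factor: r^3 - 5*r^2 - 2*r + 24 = (r + 2)*(r^2 - 7*r + 12) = (r - 4)*(r + 2)*(r - 3)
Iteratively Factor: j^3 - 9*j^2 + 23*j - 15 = (j - 3)*(j^2 - 6*j + 5) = (j - 3)*(j - 1)*(j - 5)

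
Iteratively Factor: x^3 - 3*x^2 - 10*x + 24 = (x + 3)*(x^2 - 6*x + 8) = (x - 2)*(x + 3)*(x - 4)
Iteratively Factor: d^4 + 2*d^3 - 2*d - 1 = (d + 1)*(d^3 + d^2 - d - 1) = (d + 1)^2*(d^2 - 1) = (d - 1)*(d + 1)^2*(d + 1)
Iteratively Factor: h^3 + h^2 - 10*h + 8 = (h - 2)*(h^2 + 3*h - 4) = (h - 2)*(h - 1)*(h + 4)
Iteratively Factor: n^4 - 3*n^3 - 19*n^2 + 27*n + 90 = (n + 3)*(n^3 - 6*n^2 - n + 30) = (n - 5)*(n + 3)*(n^2 - n - 6) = (n - 5)*(n + 2)*(n + 3)*(n - 3)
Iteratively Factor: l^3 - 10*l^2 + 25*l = (l - 5)*(l^2 - 5*l) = (l - 5)^2*(l)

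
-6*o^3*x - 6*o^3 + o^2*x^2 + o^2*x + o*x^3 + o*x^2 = (-2*o + x)*(3*o + x)*(o*x + o)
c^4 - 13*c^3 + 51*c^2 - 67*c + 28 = (c - 7)*(c - 4)*(c - 1)^2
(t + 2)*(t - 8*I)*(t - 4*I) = t^3 + 2*t^2 - 12*I*t^2 - 32*t - 24*I*t - 64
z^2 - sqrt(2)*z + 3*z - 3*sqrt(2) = (z + 3)*(z - sqrt(2))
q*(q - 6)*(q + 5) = q^3 - q^2 - 30*q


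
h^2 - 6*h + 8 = (h - 4)*(h - 2)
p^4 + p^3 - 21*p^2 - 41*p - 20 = (p - 5)*(p + 1)^2*(p + 4)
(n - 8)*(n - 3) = n^2 - 11*n + 24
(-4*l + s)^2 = 16*l^2 - 8*l*s + s^2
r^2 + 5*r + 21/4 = (r + 3/2)*(r + 7/2)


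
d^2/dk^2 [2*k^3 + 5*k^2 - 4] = 12*k + 10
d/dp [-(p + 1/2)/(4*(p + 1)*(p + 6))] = (2*p^2 + 2*p - 5)/(8*(p^4 + 14*p^3 + 61*p^2 + 84*p + 36))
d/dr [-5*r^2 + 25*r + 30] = 25 - 10*r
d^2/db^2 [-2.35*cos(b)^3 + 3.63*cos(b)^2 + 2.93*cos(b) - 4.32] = 21.15*cos(b)^3 - 14.52*cos(b)^2 - 17.03*cos(b) + 7.26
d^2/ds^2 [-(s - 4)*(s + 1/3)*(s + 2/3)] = 6 - 6*s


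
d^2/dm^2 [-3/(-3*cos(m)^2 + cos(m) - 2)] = 3*(36*sin(m)^4 + 5*sin(m)^2 + 53*cos(m)/4 - 9*cos(3*m)/4 - 31)/(3*sin(m)^2 + cos(m) - 5)^3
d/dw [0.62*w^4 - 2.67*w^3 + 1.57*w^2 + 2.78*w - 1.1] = 2.48*w^3 - 8.01*w^2 + 3.14*w + 2.78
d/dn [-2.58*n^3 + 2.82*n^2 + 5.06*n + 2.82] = -7.74*n^2 + 5.64*n + 5.06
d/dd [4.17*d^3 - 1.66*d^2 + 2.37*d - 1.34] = 12.51*d^2 - 3.32*d + 2.37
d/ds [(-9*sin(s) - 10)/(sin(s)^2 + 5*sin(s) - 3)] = (9*sin(s)^2 + 20*sin(s) + 77)*cos(s)/(sin(s)^2 + 5*sin(s) - 3)^2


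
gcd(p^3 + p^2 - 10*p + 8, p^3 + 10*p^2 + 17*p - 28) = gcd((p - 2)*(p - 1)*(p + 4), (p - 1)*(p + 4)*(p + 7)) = p^2 + 3*p - 4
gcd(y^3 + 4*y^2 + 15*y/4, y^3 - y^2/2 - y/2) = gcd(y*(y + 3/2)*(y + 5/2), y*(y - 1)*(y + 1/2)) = y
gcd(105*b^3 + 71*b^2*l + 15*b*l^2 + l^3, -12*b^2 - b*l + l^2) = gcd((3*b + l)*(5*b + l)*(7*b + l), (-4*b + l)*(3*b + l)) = 3*b + l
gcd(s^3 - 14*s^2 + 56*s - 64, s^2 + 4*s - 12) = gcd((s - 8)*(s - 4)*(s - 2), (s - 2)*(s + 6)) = s - 2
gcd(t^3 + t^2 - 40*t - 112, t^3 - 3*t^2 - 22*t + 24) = t + 4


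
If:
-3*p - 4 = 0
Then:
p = -4/3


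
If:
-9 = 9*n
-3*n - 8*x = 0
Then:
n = -1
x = 3/8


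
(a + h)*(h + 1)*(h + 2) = a*h^2 + 3*a*h + 2*a + h^3 + 3*h^2 + 2*h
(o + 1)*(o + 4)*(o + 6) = o^3 + 11*o^2 + 34*o + 24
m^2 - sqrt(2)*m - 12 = (m - 3*sqrt(2))*(m + 2*sqrt(2))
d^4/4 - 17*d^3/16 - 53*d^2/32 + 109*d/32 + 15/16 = (d/4 + 1/2)*(d - 5)*(d - 3/2)*(d + 1/4)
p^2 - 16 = (p - 4)*(p + 4)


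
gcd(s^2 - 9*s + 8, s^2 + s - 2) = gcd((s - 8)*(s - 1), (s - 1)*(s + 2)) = s - 1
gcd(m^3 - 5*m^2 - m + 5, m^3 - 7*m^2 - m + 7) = m^2 - 1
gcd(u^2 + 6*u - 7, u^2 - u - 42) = 1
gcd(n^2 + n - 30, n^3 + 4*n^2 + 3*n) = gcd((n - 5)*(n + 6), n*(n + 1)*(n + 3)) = 1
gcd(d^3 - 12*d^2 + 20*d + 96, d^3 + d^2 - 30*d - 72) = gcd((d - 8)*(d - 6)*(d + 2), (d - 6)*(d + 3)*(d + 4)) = d - 6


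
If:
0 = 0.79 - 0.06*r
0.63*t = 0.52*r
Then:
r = 13.17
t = 10.87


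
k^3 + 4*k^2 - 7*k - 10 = (k - 2)*(k + 1)*(k + 5)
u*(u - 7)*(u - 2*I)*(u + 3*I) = u^4 - 7*u^3 + I*u^3 + 6*u^2 - 7*I*u^2 - 42*u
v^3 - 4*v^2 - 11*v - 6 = (v - 6)*(v + 1)^2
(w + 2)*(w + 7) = w^2 + 9*w + 14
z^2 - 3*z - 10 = (z - 5)*(z + 2)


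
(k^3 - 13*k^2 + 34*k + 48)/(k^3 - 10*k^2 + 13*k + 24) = (k - 6)/(k - 3)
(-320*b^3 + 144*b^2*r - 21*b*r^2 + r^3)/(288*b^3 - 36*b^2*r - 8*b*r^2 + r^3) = (40*b^2 - 13*b*r + r^2)/(-36*b^2 + r^2)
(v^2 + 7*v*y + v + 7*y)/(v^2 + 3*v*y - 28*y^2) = (-v - 1)/(-v + 4*y)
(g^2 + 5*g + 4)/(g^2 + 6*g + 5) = (g + 4)/(g + 5)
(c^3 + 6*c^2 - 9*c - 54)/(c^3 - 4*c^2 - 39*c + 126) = (c + 3)/(c - 7)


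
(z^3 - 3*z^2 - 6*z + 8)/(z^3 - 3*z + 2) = (z - 4)/(z - 1)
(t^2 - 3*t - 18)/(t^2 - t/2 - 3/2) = 2*(-t^2 + 3*t + 18)/(-2*t^2 + t + 3)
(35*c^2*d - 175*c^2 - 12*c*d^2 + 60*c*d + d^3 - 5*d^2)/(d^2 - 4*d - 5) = (35*c^2 - 12*c*d + d^2)/(d + 1)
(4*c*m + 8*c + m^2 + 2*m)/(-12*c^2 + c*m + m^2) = (-m - 2)/(3*c - m)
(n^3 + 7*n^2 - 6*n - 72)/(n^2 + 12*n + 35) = (n^3 + 7*n^2 - 6*n - 72)/(n^2 + 12*n + 35)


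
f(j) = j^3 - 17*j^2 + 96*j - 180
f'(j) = 3*j^2 - 34*j + 96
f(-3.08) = -666.17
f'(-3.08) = 229.18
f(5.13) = 0.10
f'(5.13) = 0.53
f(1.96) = -49.62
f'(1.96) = 40.88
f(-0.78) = -265.70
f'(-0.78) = 124.35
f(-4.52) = -1053.58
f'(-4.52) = 310.97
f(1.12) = -92.40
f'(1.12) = 61.68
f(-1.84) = -420.42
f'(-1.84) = 168.72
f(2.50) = -30.62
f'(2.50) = 29.75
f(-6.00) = -1584.00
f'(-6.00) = 408.00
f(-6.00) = -1584.00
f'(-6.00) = 408.00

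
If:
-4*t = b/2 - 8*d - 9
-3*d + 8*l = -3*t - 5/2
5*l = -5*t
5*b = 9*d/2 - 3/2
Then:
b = -942/995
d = -143/199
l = -1853/1990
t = 1853/1990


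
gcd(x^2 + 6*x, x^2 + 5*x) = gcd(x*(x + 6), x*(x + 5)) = x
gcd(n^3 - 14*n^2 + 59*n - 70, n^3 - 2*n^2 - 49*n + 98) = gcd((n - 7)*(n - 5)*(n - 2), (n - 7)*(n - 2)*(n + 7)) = n^2 - 9*n + 14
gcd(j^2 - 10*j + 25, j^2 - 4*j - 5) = j - 5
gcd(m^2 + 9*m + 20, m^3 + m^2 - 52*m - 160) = m^2 + 9*m + 20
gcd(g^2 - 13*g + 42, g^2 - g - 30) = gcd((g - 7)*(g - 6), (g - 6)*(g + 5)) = g - 6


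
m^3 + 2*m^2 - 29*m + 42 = (m - 3)*(m - 2)*(m + 7)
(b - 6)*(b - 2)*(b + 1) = b^3 - 7*b^2 + 4*b + 12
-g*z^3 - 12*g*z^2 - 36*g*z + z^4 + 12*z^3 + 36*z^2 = z*(-g + z)*(z + 6)^2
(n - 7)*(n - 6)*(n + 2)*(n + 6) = n^4 - 5*n^3 - 50*n^2 + 180*n + 504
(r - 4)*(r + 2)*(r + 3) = r^3 + r^2 - 14*r - 24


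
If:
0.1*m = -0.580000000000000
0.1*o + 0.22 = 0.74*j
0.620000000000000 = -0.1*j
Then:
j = -6.20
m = -5.80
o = -48.08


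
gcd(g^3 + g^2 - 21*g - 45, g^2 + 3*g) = g + 3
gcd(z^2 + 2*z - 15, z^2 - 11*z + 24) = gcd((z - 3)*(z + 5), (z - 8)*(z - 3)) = z - 3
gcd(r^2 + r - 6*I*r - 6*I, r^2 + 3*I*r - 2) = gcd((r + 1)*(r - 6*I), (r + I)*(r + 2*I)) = 1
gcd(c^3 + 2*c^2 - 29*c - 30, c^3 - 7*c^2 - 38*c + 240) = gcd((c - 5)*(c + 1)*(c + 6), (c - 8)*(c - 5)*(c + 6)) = c^2 + c - 30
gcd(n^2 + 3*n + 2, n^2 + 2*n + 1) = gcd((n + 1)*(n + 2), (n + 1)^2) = n + 1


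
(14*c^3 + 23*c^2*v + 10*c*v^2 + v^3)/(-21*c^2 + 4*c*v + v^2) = (2*c^2 + 3*c*v + v^2)/(-3*c + v)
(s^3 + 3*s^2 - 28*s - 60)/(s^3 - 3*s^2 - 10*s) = (s + 6)/s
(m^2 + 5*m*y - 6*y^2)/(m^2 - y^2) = (m + 6*y)/(m + y)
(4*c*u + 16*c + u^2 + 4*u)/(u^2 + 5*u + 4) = (4*c + u)/(u + 1)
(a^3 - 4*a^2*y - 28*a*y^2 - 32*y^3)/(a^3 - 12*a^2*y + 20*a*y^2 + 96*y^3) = (-a - 2*y)/(-a + 6*y)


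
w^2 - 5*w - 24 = (w - 8)*(w + 3)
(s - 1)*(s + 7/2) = s^2 + 5*s/2 - 7/2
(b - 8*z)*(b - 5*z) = b^2 - 13*b*z + 40*z^2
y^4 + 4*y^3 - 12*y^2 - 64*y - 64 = (y - 4)*(y + 2)^2*(y + 4)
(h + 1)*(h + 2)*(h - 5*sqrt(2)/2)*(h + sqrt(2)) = h^4 - 3*sqrt(2)*h^3/2 + 3*h^3 - 9*sqrt(2)*h^2/2 - 3*h^2 - 15*h - 3*sqrt(2)*h - 10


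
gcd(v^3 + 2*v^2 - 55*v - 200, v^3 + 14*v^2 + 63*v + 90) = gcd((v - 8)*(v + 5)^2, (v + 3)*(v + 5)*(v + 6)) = v + 5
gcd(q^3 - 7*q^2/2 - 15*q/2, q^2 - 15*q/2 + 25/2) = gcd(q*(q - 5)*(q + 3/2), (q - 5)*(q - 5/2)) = q - 5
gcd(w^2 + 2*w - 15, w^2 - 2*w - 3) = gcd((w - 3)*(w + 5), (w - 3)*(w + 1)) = w - 3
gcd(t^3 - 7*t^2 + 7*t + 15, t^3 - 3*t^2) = t - 3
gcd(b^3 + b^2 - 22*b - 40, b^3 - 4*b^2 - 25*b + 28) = b + 4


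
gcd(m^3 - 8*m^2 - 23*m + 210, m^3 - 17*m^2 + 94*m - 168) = m^2 - 13*m + 42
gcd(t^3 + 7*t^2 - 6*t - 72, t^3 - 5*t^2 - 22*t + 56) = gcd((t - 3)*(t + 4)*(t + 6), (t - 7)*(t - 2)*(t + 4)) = t + 4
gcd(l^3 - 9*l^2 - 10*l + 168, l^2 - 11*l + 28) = l - 7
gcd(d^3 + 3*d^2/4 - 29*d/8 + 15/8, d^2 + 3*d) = 1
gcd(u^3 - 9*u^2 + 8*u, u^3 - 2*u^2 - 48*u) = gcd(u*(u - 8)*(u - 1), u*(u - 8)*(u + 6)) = u^2 - 8*u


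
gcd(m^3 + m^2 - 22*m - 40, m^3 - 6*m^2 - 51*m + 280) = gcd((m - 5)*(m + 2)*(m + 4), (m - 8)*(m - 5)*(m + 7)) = m - 5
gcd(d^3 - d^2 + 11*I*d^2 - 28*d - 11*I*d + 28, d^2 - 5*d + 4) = d - 1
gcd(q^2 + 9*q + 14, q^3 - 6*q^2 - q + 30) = q + 2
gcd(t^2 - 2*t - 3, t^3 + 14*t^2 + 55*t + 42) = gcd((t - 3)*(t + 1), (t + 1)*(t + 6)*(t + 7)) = t + 1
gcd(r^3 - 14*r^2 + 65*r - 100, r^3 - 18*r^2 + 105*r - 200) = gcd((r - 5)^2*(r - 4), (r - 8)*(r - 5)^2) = r^2 - 10*r + 25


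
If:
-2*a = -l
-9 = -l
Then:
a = 9/2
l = 9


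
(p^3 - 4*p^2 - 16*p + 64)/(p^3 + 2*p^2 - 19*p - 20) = (p^2 - 16)/(p^2 + 6*p + 5)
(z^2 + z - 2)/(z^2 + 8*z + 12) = (z - 1)/(z + 6)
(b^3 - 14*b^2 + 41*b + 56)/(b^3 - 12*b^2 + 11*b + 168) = (b + 1)/(b + 3)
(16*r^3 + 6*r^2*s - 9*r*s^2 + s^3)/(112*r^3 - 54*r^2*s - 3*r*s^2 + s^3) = (r + s)/(7*r + s)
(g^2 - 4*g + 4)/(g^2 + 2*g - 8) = (g - 2)/(g + 4)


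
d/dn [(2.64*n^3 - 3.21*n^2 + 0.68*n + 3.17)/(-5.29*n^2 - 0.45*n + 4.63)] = (-13.9656*n^4 - 2.376*n^3 + 41.7113*n^2 + 3.814*n + 4.5749)/(27.9841*n^4 + 4.761*n^3 - 48.7829*n^2 - 4.167*n + 21.4369)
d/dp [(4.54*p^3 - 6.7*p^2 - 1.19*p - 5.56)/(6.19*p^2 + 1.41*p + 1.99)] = (28.1026*p^4 + 12.8028*p^3 + 25.0229*p^2 + 42.1668*p + 5.4715)/(38.3161*p^4 + 17.4558*p^3 + 26.6243*p^2 + 5.6118*p + 3.9601)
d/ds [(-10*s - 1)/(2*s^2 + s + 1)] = (-20*s^2 - 10*s + (4*s + 1)*(10*s + 1) - 10)/(2*s^2 + s + 1)^2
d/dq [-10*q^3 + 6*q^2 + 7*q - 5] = -30*q^2 + 12*q + 7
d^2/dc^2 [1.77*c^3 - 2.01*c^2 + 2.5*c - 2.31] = 10.62*c - 4.02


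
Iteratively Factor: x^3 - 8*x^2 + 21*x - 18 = (x - 3)*(x^2 - 5*x + 6) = (x - 3)^2*(x - 2)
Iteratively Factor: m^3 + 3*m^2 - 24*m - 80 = (m - 5)*(m^2 + 8*m + 16) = (m - 5)*(m + 4)*(m + 4)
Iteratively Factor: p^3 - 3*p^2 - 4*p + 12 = (p + 2)*(p^2 - 5*p + 6) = (p - 2)*(p + 2)*(p - 3)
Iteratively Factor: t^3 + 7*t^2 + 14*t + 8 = (t + 1)*(t^2 + 6*t + 8) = (t + 1)*(t + 4)*(t + 2)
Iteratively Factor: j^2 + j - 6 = (j + 3)*(j - 2)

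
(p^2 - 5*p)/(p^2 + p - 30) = p/(p + 6)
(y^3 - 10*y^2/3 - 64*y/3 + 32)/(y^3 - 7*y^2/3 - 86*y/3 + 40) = (y + 4)/(y + 5)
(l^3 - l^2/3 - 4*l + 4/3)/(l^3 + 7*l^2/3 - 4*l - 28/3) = (3*l - 1)/(3*l + 7)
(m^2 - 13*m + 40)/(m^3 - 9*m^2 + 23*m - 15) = (m - 8)/(m^2 - 4*m + 3)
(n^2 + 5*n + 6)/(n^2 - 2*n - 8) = (n + 3)/(n - 4)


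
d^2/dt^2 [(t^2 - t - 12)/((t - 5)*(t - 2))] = 12*(t^3 - 11*t^2 + 47*t - 73)/(t^6 - 21*t^5 + 177*t^4 - 763*t^3 + 1770*t^2 - 2100*t + 1000)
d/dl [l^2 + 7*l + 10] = 2*l + 7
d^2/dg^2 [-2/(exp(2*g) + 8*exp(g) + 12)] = 8*((exp(g) + 2)*(exp(2*g) + 8*exp(g) + 12) - 2*(exp(g) + 4)^2*exp(g))*exp(g)/(exp(2*g) + 8*exp(g) + 12)^3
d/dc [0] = 0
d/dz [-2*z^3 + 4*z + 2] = 4 - 6*z^2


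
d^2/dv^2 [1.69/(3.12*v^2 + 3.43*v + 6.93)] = (-32.902272*v^2 - 36.171408*v + 1.69*(6.24*v + 3.43)*(12.48*v + 6.86) - 73.081008)/(3.12*v^2 + 3.43*v + 6.93)^3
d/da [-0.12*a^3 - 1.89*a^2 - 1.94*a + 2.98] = -0.36*a^2 - 3.78*a - 1.94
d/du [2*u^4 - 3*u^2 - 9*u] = 8*u^3 - 6*u - 9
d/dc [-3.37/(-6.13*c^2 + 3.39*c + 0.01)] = (11.4243 - 41.3162*c)/(-6.13*c^2 + 3.39*c + 0.01)^2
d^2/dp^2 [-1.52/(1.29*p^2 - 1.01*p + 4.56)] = (5.058864*p^2 - 3.960816*p - 1.52*(2.58*p - 1.01)*(5.16*p - 2.02) + 17.882496)/(1.29*p^2 - 1.01*p + 4.56)^3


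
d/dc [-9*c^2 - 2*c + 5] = -18*c - 2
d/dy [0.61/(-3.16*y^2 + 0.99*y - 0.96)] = (3.8552*y - 0.6039)/(3.16*y^2 - 0.99*y + 0.96)^2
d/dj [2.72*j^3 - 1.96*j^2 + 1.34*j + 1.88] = 8.16*j^2 - 3.92*j + 1.34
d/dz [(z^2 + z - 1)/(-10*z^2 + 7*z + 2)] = (17*z^2 - 16*z + 9)/(100*z^4 - 140*z^3 + 9*z^2 + 28*z + 4)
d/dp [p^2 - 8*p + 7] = 2*p - 8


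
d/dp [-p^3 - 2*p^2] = p*(-3*p - 4)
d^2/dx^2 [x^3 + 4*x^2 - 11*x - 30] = 6*x + 8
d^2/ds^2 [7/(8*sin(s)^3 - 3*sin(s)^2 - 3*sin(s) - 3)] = 21*((sin(s) - 6*sin(3*s) + 2*cos(2*s))*(-8*sin(s)^3 + 3*sin(s)^2 + 3*sin(s) + 3) - 6*(-8*sin(s)^2 + 2*sin(s) + 1)^2*cos(s)^2)/(-8*sin(s)^3 + 3*sin(s)^2 + 3*sin(s) + 3)^3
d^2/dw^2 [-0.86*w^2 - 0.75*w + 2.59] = -1.72000000000000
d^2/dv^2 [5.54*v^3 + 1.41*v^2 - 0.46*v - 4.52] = 33.24*v + 2.82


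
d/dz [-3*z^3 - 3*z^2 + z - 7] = -9*z^2 - 6*z + 1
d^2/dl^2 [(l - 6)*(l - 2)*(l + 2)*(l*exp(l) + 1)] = l^4*exp(l) + 2*l^3*exp(l) - 28*l^2*exp(l) - 28*l*exp(l) + 6*l + 40*exp(l) - 12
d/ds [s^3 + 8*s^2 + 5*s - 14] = 3*s^2 + 16*s + 5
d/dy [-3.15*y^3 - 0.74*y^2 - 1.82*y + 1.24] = -9.45*y^2 - 1.48*y - 1.82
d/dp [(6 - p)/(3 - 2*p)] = 9/(2*p - 3)^2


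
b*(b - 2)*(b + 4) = b^3 + 2*b^2 - 8*b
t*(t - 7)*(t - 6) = t^3 - 13*t^2 + 42*t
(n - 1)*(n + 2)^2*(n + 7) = n^4 + 10*n^3 + 21*n^2 - 4*n - 28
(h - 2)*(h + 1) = h^2 - h - 2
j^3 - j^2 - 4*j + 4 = (j - 2)*(j - 1)*(j + 2)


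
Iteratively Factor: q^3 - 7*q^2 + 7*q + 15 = (q - 3)*(q^2 - 4*q - 5) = (q - 5)*(q - 3)*(q + 1)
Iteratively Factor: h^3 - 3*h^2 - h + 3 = (h + 1)*(h^2 - 4*h + 3) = (h - 1)*(h + 1)*(h - 3)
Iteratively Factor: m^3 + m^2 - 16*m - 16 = (m + 4)*(m^2 - 3*m - 4) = (m - 4)*(m + 4)*(m + 1)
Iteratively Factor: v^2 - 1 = (v + 1)*(v - 1)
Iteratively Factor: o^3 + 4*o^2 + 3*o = (o + 3)*(o^2 + o) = (o + 1)*(o + 3)*(o)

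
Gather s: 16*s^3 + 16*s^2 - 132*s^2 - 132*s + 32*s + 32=16*s^3 - 116*s^2 - 100*s + 32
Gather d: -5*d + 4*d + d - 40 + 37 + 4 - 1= 0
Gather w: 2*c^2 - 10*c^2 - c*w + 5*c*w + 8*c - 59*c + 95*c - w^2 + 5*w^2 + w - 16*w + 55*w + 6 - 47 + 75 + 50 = -8*c^2 + 44*c + 4*w^2 + w*(4*c + 40) + 84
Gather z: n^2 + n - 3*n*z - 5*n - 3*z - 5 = n^2 - 4*n + z*(-3*n - 3) - 5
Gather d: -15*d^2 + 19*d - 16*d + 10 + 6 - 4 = -15*d^2 + 3*d + 12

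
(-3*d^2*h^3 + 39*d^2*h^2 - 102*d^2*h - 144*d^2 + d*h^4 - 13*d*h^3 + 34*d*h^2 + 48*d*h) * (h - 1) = -3*d^2*h^4 + 42*d^2*h^3 - 141*d^2*h^2 - 42*d^2*h + 144*d^2 + d*h^5 - 14*d*h^4 + 47*d*h^3 + 14*d*h^2 - 48*d*h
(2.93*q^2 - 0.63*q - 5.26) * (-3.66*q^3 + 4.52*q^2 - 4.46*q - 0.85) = -10.7238*q^5 + 15.5494*q^4 + 3.3362*q^3 - 23.4559*q^2 + 23.9951*q + 4.471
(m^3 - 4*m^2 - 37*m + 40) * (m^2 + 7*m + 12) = m^5 + 3*m^4 - 53*m^3 - 267*m^2 - 164*m + 480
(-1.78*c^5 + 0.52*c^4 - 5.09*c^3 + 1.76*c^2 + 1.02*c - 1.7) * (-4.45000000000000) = 7.921*c^5 - 2.314*c^4 + 22.6505*c^3 - 7.832*c^2 - 4.539*c + 7.565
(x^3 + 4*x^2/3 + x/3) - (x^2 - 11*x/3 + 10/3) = x^3 + x^2/3 + 4*x - 10/3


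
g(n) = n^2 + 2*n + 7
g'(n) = 2*n + 2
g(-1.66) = 6.44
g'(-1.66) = -1.32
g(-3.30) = 11.29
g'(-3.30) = -4.60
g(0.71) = 8.92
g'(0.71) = 3.42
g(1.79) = 13.78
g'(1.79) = 5.58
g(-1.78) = 6.61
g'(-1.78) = -1.56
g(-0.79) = 6.04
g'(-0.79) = 0.42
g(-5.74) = 28.47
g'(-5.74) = -9.48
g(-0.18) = 6.67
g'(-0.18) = 1.64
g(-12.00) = 127.00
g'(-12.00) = -22.00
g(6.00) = 55.00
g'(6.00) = 14.00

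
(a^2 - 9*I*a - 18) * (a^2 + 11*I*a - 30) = a^4 + 2*I*a^3 + 51*a^2 + 72*I*a + 540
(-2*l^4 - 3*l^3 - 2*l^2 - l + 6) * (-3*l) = 6*l^5 + 9*l^4 + 6*l^3 + 3*l^2 - 18*l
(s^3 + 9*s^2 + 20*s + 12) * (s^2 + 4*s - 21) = s^5 + 13*s^4 + 35*s^3 - 97*s^2 - 372*s - 252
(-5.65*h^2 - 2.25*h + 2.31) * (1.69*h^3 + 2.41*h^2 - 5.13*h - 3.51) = -9.5485*h^5 - 17.419*h^4 + 27.4659*h^3 + 36.9411*h^2 - 3.9528*h - 8.1081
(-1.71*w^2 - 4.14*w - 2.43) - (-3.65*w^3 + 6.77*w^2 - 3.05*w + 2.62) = 3.65*w^3 - 8.48*w^2 - 1.09*w - 5.05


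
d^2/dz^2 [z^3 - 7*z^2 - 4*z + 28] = 6*z - 14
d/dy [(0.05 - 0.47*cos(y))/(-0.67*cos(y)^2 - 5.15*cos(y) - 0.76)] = (0.3149*cos(y)^2 - 0.0670000000000002*cos(y) - 0.6147)*sin(y)/(0.4489*cos(y)^4 + 6.901*cos(y)^3 + 27.5409*cos(y)^2 + 7.828*cos(y) + 0.5776)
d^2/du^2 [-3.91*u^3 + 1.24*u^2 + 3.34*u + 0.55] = 2.48 - 23.46*u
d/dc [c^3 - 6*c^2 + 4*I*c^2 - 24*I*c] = 3*c^2 + c*(-12 + 8*I) - 24*I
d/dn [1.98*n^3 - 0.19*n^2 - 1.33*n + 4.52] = 5.94*n^2 - 0.38*n - 1.33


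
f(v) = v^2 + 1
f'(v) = 2*v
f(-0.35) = 1.12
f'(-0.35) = -0.70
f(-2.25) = 6.06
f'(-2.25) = -4.50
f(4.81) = 24.14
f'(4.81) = 9.62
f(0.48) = 1.23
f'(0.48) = 0.96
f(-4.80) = 24.04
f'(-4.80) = -9.60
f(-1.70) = 3.89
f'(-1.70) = -3.40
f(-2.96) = 9.76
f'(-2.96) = -5.92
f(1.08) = 2.17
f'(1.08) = 2.16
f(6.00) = 37.00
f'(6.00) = 12.00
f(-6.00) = 37.00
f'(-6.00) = -12.00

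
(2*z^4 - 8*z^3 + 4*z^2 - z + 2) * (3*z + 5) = 6*z^5 - 14*z^4 - 28*z^3 + 17*z^2 + z + 10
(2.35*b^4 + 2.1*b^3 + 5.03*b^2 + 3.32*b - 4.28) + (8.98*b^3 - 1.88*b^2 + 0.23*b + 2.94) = 2.35*b^4 + 11.08*b^3 + 3.15*b^2 + 3.55*b - 1.34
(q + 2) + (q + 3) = 2*q + 5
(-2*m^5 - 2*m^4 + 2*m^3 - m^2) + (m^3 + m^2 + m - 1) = -2*m^5 - 2*m^4 + 3*m^3 + m - 1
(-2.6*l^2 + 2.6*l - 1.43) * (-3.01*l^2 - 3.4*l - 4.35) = 7.826*l^4 + 1.014*l^3 + 6.7743*l^2 - 6.448*l + 6.2205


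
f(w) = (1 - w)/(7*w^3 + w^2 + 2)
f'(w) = (1 - w)*(-21*w^2 - 2*w)/(7*w^3 + w^2 + 2)^2 - 1/(7*w^3 + w^2 + 2)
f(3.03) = -0.01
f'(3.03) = 0.00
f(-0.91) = -0.78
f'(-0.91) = -4.56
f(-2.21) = -0.05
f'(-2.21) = -0.05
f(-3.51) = -0.02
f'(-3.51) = -0.01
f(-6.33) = -0.00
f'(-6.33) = -0.00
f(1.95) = -0.02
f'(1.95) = 0.01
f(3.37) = -0.01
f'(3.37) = 0.00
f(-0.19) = 0.60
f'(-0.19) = -0.62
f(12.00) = 0.00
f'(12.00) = 0.00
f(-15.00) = 0.00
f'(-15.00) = 0.00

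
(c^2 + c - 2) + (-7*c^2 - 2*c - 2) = -6*c^2 - c - 4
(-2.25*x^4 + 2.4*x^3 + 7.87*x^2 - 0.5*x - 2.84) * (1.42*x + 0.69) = -3.195*x^5 + 1.8555*x^4 + 12.8314*x^3 + 4.7203*x^2 - 4.3778*x - 1.9596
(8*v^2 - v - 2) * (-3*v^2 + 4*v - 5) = -24*v^4 + 35*v^3 - 38*v^2 - 3*v + 10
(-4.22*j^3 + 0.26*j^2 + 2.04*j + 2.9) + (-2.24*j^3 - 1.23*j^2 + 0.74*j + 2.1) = -6.46*j^3 - 0.97*j^2 + 2.78*j + 5.0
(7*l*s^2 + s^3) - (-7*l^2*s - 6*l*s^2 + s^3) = 7*l^2*s + 13*l*s^2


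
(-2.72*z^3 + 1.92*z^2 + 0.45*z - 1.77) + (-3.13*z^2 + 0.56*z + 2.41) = -2.72*z^3 - 1.21*z^2 + 1.01*z + 0.64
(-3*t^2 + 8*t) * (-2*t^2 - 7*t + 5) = 6*t^4 + 5*t^3 - 71*t^2 + 40*t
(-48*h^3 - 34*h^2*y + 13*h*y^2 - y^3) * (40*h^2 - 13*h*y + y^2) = -1920*h^5 - 736*h^4*y + 914*h^3*y^2 - 243*h^2*y^3 + 26*h*y^4 - y^5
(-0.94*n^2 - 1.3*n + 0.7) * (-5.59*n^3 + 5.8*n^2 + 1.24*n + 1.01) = 5.2546*n^5 + 1.815*n^4 - 12.6186*n^3 + 1.4986*n^2 - 0.445*n + 0.707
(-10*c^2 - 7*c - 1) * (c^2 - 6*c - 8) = -10*c^4 + 53*c^3 + 121*c^2 + 62*c + 8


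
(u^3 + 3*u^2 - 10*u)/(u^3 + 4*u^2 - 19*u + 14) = u*(u + 5)/(u^2 + 6*u - 7)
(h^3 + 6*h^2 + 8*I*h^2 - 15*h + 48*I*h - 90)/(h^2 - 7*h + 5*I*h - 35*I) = (h^2 + 3*h*(2 + I) + 18*I)/(h - 7)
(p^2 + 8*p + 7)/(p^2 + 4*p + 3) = (p + 7)/(p + 3)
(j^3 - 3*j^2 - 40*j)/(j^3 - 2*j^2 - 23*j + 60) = j*(j - 8)/(j^2 - 7*j + 12)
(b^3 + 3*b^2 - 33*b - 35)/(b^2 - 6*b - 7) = (b^2 + 2*b - 35)/(b - 7)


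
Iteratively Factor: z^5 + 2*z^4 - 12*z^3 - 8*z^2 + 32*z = (z - 2)*(z^4 + 4*z^3 - 4*z^2 - 16*z) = (z - 2)*(z + 2)*(z^3 + 2*z^2 - 8*z) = (z - 2)*(z + 2)*(z + 4)*(z^2 - 2*z) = z*(z - 2)*(z + 2)*(z + 4)*(z - 2)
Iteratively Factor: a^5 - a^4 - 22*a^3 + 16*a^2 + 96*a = (a + 4)*(a^4 - 5*a^3 - 2*a^2 + 24*a) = (a + 2)*(a + 4)*(a^3 - 7*a^2 + 12*a) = (a - 3)*(a + 2)*(a + 4)*(a^2 - 4*a) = (a - 4)*(a - 3)*(a + 2)*(a + 4)*(a)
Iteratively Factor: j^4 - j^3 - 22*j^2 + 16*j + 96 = (j - 3)*(j^3 + 2*j^2 - 16*j - 32) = (j - 3)*(j + 2)*(j^2 - 16) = (j - 3)*(j + 2)*(j + 4)*(j - 4)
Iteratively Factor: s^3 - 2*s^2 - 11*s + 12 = (s - 1)*(s^2 - s - 12) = (s - 4)*(s - 1)*(s + 3)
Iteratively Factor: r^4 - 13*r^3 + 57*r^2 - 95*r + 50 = (r - 1)*(r^3 - 12*r^2 + 45*r - 50) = (r - 5)*(r - 1)*(r^2 - 7*r + 10) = (r - 5)*(r - 2)*(r - 1)*(r - 5)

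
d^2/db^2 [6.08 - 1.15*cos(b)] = 1.15*cos(b)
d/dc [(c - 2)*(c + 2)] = 2*c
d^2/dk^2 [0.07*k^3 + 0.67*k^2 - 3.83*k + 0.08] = 0.42*k + 1.34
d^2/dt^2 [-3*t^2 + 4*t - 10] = -6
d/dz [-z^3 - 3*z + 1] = -3*z^2 - 3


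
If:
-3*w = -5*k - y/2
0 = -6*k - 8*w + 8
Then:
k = 12/29 - 2*y/29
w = 3*y/58 + 20/29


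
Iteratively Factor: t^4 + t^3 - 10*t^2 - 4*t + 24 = (t - 2)*(t^3 + 3*t^2 - 4*t - 12) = (t - 2)*(t + 3)*(t^2 - 4) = (t - 2)^2*(t + 3)*(t + 2)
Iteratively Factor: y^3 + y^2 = (y)*(y^2 + y) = y^2*(y + 1)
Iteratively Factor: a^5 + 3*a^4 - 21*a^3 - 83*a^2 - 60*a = (a + 1)*(a^4 + 2*a^3 - 23*a^2 - 60*a) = (a + 1)*(a + 3)*(a^3 - a^2 - 20*a) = a*(a + 1)*(a + 3)*(a^2 - a - 20) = a*(a + 1)*(a + 3)*(a + 4)*(a - 5)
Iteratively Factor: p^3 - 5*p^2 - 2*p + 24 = (p - 3)*(p^2 - 2*p - 8) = (p - 3)*(p + 2)*(p - 4)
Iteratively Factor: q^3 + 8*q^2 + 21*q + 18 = (q + 2)*(q^2 + 6*q + 9) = (q + 2)*(q + 3)*(q + 3)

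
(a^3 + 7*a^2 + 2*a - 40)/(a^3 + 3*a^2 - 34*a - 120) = (a - 2)/(a - 6)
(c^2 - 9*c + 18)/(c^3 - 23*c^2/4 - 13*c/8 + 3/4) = 8*(c - 3)/(8*c^2 + 2*c - 1)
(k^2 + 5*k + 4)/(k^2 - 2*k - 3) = (k + 4)/(k - 3)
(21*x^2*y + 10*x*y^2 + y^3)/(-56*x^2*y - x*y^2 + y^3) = (-3*x - y)/(8*x - y)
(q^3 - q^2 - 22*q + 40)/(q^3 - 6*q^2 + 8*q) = (q + 5)/q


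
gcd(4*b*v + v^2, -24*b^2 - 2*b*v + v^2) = 4*b + v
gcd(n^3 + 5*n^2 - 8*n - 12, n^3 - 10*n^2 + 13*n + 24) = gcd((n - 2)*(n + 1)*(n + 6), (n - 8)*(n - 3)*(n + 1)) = n + 1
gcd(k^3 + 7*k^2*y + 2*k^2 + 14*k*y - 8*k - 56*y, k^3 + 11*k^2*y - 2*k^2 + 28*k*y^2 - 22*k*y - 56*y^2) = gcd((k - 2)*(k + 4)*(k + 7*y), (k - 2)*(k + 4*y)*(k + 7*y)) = k^2 + 7*k*y - 2*k - 14*y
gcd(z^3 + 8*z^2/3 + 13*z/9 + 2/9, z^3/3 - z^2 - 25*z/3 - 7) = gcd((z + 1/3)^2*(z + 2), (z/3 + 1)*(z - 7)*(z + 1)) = 1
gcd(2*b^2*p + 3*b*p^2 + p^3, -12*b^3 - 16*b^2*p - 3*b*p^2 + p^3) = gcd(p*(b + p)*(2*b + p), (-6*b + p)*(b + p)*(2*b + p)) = 2*b^2 + 3*b*p + p^2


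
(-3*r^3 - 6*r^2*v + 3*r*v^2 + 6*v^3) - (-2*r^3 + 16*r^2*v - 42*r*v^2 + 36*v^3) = -r^3 - 22*r^2*v + 45*r*v^2 - 30*v^3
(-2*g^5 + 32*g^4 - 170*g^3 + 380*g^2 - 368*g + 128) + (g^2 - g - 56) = -2*g^5 + 32*g^4 - 170*g^3 + 381*g^2 - 369*g + 72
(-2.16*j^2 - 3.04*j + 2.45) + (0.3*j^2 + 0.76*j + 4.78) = -1.86*j^2 - 2.28*j + 7.23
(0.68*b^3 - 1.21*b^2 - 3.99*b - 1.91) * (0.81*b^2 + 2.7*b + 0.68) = 0.5508*b^5 + 0.8559*b^4 - 6.0365*b^3 - 13.1429*b^2 - 7.8702*b - 1.2988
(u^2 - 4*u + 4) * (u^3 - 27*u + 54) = u^5 - 4*u^4 - 23*u^3 + 162*u^2 - 324*u + 216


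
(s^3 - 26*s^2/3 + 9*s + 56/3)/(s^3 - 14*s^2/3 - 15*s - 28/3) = (3*s - 8)/(3*s + 4)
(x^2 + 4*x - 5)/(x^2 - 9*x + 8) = (x + 5)/(x - 8)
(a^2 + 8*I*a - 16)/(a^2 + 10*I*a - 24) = (a + 4*I)/(a + 6*I)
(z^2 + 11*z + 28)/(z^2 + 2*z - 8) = (z + 7)/(z - 2)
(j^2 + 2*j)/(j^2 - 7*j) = (j + 2)/(j - 7)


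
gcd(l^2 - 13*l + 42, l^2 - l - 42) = l - 7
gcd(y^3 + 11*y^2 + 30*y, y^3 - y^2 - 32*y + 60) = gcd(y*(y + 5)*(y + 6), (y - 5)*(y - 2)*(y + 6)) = y + 6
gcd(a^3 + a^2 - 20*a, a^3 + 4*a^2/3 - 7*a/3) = a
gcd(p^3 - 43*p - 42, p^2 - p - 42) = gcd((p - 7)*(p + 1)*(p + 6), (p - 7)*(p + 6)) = p^2 - p - 42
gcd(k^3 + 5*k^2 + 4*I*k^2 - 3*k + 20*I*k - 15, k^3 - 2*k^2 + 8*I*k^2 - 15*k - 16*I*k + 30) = k + 3*I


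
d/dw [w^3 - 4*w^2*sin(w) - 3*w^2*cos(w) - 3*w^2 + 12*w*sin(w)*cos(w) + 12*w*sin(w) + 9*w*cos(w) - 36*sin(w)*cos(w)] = 3*w^2*sin(w) - 4*w^2*cos(w) + 3*w^2 - 17*w*sin(w) + 6*w*cos(w) + 12*w*cos(2*w) - 6*w + 12*sin(w) + 6*sin(2*w) + 9*cos(w) - 36*cos(2*w)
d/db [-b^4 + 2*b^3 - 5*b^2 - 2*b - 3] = -4*b^3 + 6*b^2 - 10*b - 2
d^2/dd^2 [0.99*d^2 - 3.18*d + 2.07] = 1.98000000000000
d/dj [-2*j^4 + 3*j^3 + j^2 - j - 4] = -8*j^3 + 9*j^2 + 2*j - 1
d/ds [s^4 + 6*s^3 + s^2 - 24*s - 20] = 4*s^3 + 18*s^2 + 2*s - 24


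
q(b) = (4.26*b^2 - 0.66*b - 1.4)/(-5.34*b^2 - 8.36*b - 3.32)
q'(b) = (8.52*b - 0.66)/(-5.34*b^2 - 8.36*b - 3.32) + (10.68*b + 8.36)*(4.26*b^2 - 0.66*b - 1.4)/(-5.34*b^2 - 8.36*b - 3.32)^2 = (-39.138*b^2 - 43.2384*b - 9.5128)/(28.5156*b^4 + 89.2848*b^3 + 105.3472*b^2 + 55.5104*b + 11.0224)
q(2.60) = -0.42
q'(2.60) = -0.10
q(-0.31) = 0.63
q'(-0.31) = 0.08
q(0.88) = -0.09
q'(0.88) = -0.35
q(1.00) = -0.13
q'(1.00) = -0.32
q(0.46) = 0.10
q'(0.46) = -0.55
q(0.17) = 0.28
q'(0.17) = -0.75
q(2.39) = -0.40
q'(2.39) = -0.12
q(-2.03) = -2.09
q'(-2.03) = -1.19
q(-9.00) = -0.97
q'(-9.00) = -0.02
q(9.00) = -0.66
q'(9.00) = -0.01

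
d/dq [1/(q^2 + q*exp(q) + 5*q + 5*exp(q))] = (-q*exp(q) - 2*q - 6*exp(q) - 5)/(q^2 + q*exp(q) + 5*q + 5*exp(q))^2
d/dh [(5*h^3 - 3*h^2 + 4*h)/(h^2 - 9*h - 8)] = (5*h^4 - 90*h^3 - 97*h^2 + 48*h - 32)/(h^4 - 18*h^3 + 65*h^2 + 144*h + 64)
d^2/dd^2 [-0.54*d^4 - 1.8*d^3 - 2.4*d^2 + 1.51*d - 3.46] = -6.48*d^2 - 10.8*d - 4.8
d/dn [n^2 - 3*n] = 2*n - 3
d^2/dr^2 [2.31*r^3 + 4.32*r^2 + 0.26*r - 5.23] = 13.86*r + 8.64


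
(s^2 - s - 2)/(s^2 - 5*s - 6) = (s - 2)/(s - 6)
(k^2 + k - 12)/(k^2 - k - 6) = (k + 4)/(k + 2)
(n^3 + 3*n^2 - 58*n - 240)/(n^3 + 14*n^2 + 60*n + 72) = (n^2 - 3*n - 40)/(n^2 + 8*n + 12)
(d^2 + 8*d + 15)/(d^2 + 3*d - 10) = (d + 3)/(d - 2)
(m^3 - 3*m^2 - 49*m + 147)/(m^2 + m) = (m^3 - 3*m^2 - 49*m + 147)/(m*(m + 1))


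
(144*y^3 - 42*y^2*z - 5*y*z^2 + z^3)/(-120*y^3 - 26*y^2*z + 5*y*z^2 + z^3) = (-24*y^2 + 11*y*z - z^2)/(20*y^2 + y*z - z^2)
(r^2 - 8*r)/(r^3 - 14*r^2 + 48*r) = 1/(r - 6)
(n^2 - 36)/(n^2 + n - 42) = (n + 6)/(n + 7)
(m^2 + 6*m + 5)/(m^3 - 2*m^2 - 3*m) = (m + 5)/(m*(m - 3))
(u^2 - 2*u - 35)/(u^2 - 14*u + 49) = (u + 5)/(u - 7)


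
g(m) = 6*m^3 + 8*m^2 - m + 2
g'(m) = 18*m^2 + 16*m - 1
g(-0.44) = 3.48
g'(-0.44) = -4.56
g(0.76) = 8.49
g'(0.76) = 21.56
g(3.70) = 411.74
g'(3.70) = 304.62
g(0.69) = 7.09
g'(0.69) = 18.61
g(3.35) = 314.00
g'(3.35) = 254.60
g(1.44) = 35.06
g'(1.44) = 59.36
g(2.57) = 154.12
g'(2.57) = 159.01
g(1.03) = 16.01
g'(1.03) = 34.58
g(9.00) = 5015.00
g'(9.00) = 1601.00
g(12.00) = 11510.00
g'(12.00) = 2783.00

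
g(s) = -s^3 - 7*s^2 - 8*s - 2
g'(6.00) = -200.00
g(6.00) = -518.00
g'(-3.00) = 7.00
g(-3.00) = -14.00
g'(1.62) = -38.55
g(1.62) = -37.58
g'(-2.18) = 8.26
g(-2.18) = -7.47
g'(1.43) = -34.15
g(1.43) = -30.68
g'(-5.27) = -17.54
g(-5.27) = -7.89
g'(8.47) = -341.80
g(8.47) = -1179.59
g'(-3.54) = 3.97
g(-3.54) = -17.04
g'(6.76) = -239.73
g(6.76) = -684.88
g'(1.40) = -33.48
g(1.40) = -29.66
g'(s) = -3*s^2 - 14*s - 8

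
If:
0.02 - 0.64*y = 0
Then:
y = 0.03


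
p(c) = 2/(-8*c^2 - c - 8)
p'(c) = 2*(16*c + 1)/(-8*c^2 - c - 8)^2 = 2*(16*c + 1)/(8*c^2 + c + 8)^2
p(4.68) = -0.01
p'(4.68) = 0.00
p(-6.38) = -0.01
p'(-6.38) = -0.00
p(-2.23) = -0.04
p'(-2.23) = -0.03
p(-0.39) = -0.23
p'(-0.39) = -0.13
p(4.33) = -0.01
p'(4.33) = 0.01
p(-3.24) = -0.02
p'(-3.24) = -0.01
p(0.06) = -0.25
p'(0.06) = 0.06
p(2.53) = -0.03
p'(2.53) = 0.02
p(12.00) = 0.00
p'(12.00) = 0.00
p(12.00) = 0.00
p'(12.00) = 0.00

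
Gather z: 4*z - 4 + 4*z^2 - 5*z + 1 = 4*z^2 - z - 3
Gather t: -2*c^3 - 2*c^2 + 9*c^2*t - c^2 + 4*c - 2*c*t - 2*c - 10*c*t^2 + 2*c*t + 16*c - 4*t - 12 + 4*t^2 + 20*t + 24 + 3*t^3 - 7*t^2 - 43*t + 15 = -2*c^3 - 3*c^2 + 18*c + 3*t^3 + t^2*(-10*c - 3) + t*(9*c^2 - 27) + 27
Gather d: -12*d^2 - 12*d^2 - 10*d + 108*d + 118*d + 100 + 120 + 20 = -24*d^2 + 216*d + 240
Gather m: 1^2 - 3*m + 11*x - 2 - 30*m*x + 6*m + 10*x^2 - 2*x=m*(3 - 30*x) + 10*x^2 + 9*x - 1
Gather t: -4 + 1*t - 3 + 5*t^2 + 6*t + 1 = 5*t^2 + 7*t - 6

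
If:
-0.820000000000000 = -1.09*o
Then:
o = 0.75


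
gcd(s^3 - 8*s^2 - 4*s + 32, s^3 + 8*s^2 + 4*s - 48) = s - 2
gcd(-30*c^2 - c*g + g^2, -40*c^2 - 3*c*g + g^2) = 5*c + g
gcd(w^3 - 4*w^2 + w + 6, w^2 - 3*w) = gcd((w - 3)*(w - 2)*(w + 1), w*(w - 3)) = w - 3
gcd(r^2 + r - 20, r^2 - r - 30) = r + 5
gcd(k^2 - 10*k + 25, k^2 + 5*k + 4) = 1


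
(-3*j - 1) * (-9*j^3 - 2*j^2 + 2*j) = 27*j^4 + 15*j^3 - 4*j^2 - 2*j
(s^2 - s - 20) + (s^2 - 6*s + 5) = 2*s^2 - 7*s - 15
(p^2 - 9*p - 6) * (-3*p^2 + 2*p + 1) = -3*p^4 + 29*p^3 + p^2 - 21*p - 6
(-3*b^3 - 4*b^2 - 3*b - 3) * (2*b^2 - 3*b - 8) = -6*b^5 + b^4 + 30*b^3 + 35*b^2 + 33*b + 24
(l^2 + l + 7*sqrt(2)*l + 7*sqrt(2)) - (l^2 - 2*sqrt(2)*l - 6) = l + 9*sqrt(2)*l + 6 + 7*sqrt(2)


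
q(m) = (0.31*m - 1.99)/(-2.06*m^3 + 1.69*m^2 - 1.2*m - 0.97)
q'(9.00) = -0.00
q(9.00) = -0.00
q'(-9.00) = -0.00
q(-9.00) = -0.00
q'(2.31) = -0.10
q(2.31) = 0.06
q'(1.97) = -0.19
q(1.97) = 0.11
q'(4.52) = -0.00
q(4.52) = 0.00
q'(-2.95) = -0.03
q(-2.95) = -0.04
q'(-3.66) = -0.02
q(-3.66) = -0.02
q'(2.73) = -0.05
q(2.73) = 0.03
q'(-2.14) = -0.10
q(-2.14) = -0.09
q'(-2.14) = -0.10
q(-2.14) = -0.09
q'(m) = (0.31*m - 1.99)*(6.18*m^2 - 3.38*m + 1.2)/(-2.06*m^3 + 1.69*m^2 - 1.2*m - 0.97)^2 + 0.31/(-2.06*m^3 + 1.69*m^2 - 1.2*m - 0.97) = (1.2772*m^3 - 12.8221*m^2 + 6.7262*m - 2.6887)/(4.2436*m^6 - 6.9628*m^5 + 7.8001*m^4 - 0.0596000000000001*m^3 - 1.8386*m^2 + 2.328*m + 0.9409)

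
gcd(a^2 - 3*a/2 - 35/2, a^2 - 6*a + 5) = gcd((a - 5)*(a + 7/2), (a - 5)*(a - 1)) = a - 5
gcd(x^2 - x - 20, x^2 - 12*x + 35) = x - 5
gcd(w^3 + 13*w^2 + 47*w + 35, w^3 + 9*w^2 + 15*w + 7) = w^2 + 8*w + 7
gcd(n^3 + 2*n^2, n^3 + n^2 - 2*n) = n^2 + 2*n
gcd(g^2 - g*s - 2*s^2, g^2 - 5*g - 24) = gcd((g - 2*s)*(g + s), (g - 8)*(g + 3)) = 1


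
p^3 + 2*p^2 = p^2*(p + 2)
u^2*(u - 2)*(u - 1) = u^4 - 3*u^3 + 2*u^2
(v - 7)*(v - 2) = v^2 - 9*v + 14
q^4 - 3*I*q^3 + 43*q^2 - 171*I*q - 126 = (q - 6*I)*(q - 3*I)*(q - I)*(q + 7*I)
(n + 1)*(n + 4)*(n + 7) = n^3 + 12*n^2 + 39*n + 28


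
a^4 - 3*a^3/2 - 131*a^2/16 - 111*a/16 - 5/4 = (a - 4)*(a + 1/4)*(a + 1)*(a + 5/4)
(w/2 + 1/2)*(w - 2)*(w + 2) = w^3/2 + w^2/2 - 2*w - 2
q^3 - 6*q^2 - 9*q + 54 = (q - 6)*(q - 3)*(q + 3)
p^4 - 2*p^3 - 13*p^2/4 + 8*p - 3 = (p - 2)*(p - 3/2)*(p - 1/2)*(p + 2)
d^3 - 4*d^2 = d^2*(d - 4)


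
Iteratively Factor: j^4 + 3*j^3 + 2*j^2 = (j)*(j^3 + 3*j^2 + 2*j) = j*(j + 1)*(j^2 + 2*j) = j^2*(j + 1)*(j + 2)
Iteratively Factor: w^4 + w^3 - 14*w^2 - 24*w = (w)*(w^3 + w^2 - 14*w - 24) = w*(w + 3)*(w^2 - 2*w - 8) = w*(w - 4)*(w + 3)*(w + 2)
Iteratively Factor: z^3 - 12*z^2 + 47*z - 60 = (z - 3)*(z^2 - 9*z + 20) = (z - 5)*(z - 3)*(z - 4)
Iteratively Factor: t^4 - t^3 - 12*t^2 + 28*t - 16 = (t - 2)*(t^3 + t^2 - 10*t + 8) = (t - 2)^2*(t^2 + 3*t - 4) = (t - 2)^2*(t + 4)*(t - 1)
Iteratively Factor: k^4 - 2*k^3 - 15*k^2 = (k - 5)*(k^3 + 3*k^2) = (k - 5)*(k + 3)*(k^2) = k*(k - 5)*(k + 3)*(k)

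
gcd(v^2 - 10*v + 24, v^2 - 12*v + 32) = v - 4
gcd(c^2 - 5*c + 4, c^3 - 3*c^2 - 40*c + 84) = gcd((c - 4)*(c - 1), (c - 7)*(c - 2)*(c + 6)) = 1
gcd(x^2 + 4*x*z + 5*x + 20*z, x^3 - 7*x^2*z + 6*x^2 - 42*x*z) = 1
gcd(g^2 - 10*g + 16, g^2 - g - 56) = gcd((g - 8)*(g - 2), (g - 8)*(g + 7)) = g - 8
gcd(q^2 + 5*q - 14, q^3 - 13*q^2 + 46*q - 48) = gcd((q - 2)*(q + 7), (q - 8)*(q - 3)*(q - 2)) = q - 2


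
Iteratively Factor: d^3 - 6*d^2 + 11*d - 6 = (d - 3)*(d^2 - 3*d + 2) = (d - 3)*(d - 2)*(d - 1)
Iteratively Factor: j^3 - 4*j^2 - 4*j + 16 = (j - 4)*(j^2 - 4) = (j - 4)*(j + 2)*(j - 2)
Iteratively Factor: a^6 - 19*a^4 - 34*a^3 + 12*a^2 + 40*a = (a - 1)*(a^5 + a^4 - 18*a^3 - 52*a^2 - 40*a) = (a - 1)*(a + 2)*(a^4 - a^3 - 16*a^2 - 20*a) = (a - 5)*(a - 1)*(a + 2)*(a^3 + 4*a^2 + 4*a) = a*(a - 5)*(a - 1)*(a + 2)*(a^2 + 4*a + 4) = a*(a - 5)*(a - 1)*(a + 2)^2*(a + 2)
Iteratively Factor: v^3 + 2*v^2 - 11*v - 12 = (v + 1)*(v^2 + v - 12) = (v + 1)*(v + 4)*(v - 3)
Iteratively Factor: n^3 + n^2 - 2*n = (n - 1)*(n^2 + 2*n) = n*(n - 1)*(n + 2)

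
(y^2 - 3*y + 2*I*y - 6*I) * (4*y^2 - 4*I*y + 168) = 4*y^4 - 12*y^3 + 4*I*y^3 + 176*y^2 - 12*I*y^2 - 528*y + 336*I*y - 1008*I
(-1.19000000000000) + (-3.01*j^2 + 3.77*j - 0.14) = -3.01*j^2 + 3.77*j - 1.33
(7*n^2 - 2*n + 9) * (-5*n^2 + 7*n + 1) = -35*n^4 + 59*n^3 - 52*n^2 + 61*n + 9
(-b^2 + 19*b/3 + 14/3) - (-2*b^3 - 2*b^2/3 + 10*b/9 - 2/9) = 2*b^3 - b^2/3 + 47*b/9 + 44/9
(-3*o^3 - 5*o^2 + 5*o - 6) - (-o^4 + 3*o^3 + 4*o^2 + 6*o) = o^4 - 6*o^3 - 9*o^2 - o - 6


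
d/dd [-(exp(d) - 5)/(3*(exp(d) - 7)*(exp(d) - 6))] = (exp(2*d) - 10*exp(d) + 23)*exp(d)/(3*(exp(4*d) - 26*exp(3*d) + 253*exp(2*d) - 1092*exp(d) + 1764))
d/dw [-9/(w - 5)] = 9/(w - 5)^2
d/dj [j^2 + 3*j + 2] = 2*j + 3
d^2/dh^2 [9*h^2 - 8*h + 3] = 18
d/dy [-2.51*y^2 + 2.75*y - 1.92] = 2.75 - 5.02*y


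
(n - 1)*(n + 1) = n^2 - 1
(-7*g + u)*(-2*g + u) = 14*g^2 - 9*g*u + u^2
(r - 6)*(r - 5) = r^2 - 11*r + 30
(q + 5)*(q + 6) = q^2 + 11*q + 30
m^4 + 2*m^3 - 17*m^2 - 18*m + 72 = (m - 3)*(m - 2)*(m + 3)*(m + 4)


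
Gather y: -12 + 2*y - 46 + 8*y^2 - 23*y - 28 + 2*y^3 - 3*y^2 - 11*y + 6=2*y^3 + 5*y^2 - 32*y - 80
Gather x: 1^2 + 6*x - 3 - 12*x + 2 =-6*x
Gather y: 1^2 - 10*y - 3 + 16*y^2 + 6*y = 16*y^2 - 4*y - 2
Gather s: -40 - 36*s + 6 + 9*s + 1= -27*s - 33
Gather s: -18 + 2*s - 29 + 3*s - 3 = 5*s - 50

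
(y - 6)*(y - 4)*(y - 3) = y^3 - 13*y^2 + 54*y - 72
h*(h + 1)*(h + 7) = h^3 + 8*h^2 + 7*h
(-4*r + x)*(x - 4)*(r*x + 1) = -4*r^2*x^2 + 16*r^2*x + r*x^3 - 4*r*x^2 - 4*r*x + 16*r + x^2 - 4*x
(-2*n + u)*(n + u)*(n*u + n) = -2*n^3*u - 2*n^3 - n^2*u^2 - n^2*u + n*u^3 + n*u^2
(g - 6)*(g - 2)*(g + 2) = g^3 - 6*g^2 - 4*g + 24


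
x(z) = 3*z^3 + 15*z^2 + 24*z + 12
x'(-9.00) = 483.00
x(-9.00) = -1176.00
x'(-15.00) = 1599.00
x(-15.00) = -7098.00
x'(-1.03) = 2.65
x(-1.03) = -0.08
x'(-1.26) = 0.49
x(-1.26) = -0.43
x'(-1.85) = -0.70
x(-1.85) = -0.06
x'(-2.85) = 11.60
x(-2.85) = -4.01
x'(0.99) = 62.52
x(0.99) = 53.37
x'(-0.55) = 10.22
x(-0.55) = 2.84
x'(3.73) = 261.12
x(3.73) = 465.90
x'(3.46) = 235.54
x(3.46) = 398.88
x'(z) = 9*z^2 + 30*z + 24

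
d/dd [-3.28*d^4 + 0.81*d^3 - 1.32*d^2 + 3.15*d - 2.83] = -13.12*d^3 + 2.43*d^2 - 2.64*d + 3.15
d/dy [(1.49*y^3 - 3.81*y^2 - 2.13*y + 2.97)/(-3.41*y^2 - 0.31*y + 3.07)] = (-5.0809*y^4 - 0.9238*y^3 + 7.6407*y^2 - 3.138*y - 5.6184)/(11.6281*y^4 + 2.1142*y^3 - 20.8413*y^2 - 1.9034*y + 9.4249)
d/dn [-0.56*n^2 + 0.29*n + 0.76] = 0.29 - 1.12*n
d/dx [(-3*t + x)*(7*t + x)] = 4*t + 2*x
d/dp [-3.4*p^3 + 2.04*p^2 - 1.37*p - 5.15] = -10.2*p^2 + 4.08*p - 1.37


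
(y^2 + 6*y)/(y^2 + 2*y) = (y + 6)/(y + 2)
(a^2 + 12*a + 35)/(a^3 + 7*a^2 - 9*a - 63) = (a + 5)/(a^2 - 9)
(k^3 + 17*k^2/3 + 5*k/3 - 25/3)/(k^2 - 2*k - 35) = (3*k^2 + 2*k - 5)/(3*(k - 7))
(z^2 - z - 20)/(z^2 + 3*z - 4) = (z - 5)/(z - 1)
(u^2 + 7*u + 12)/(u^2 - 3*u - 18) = (u + 4)/(u - 6)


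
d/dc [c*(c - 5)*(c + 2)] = 3*c^2 - 6*c - 10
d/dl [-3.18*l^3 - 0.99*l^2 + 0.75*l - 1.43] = -9.54*l^2 - 1.98*l + 0.75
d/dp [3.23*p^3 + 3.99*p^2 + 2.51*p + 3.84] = 9.69*p^2 + 7.98*p + 2.51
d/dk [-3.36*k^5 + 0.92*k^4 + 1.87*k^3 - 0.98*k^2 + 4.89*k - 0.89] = -16.8*k^4 + 3.68*k^3 + 5.61*k^2 - 1.96*k + 4.89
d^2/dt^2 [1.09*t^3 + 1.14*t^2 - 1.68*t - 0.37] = 6.54*t + 2.28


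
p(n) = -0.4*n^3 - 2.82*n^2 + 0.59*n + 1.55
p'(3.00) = -27.13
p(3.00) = -32.86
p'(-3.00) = 6.71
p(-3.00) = -14.80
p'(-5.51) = -4.77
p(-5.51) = -20.40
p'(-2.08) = 7.13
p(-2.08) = -8.28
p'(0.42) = -1.99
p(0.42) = 1.27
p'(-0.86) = 4.55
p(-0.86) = -0.79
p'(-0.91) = 4.73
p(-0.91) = -1.02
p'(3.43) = -32.87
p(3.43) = -45.74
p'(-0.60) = 3.54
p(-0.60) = 0.27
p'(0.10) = 0.01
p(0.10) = 1.58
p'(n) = -1.2*n^2 - 5.64*n + 0.59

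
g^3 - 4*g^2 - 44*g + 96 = (g - 8)*(g - 2)*(g + 6)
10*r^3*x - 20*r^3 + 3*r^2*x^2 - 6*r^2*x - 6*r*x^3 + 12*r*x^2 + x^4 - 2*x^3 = (-5*r + x)*(-2*r + x)*(r + x)*(x - 2)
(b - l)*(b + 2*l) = b^2 + b*l - 2*l^2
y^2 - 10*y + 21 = (y - 7)*(y - 3)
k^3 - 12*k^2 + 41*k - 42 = (k - 7)*(k - 3)*(k - 2)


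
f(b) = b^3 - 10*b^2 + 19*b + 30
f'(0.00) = 19.00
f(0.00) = 30.00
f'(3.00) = -14.00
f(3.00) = 24.00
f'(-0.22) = 23.55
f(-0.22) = 25.33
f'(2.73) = -13.24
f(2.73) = 27.69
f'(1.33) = -2.29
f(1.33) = 39.93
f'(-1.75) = 63.19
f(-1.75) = -39.23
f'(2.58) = -12.63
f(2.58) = 29.63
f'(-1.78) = 64.11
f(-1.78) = -41.14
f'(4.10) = -12.57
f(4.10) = 8.72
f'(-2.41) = 84.62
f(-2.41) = -87.87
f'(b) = 3*b^2 - 20*b + 19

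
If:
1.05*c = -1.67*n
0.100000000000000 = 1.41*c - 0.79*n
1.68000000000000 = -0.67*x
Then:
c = 0.05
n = -0.03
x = -2.51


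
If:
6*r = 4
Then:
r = 2/3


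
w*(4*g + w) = 4*g*w + w^2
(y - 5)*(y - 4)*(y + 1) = y^3 - 8*y^2 + 11*y + 20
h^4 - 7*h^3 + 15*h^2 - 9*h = h*(h - 3)^2*(h - 1)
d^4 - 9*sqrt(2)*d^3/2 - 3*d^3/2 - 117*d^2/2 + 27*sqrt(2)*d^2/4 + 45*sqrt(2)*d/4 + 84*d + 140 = (d - 5/2)*(d + 1)*(d - 8*sqrt(2))*(d + 7*sqrt(2)/2)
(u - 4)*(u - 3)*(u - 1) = u^3 - 8*u^2 + 19*u - 12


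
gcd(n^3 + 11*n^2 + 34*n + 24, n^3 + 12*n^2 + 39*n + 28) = n^2 + 5*n + 4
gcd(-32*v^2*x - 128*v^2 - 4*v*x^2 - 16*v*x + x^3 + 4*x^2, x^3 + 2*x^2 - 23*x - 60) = x + 4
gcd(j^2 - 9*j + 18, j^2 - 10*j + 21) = j - 3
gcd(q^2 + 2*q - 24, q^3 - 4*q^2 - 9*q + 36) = q - 4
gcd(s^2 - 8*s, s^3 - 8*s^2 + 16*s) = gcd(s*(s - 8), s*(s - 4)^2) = s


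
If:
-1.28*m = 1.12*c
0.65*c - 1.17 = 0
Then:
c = 1.80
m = -1.58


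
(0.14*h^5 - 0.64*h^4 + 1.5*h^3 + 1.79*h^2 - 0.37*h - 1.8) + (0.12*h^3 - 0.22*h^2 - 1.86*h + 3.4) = 0.14*h^5 - 0.64*h^4 + 1.62*h^3 + 1.57*h^2 - 2.23*h + 1.6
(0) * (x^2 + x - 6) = 0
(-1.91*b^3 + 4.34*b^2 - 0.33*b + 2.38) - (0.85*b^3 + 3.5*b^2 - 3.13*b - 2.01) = -2.76*b^3 + 0.84*b^2 + 2.8*b + 4.39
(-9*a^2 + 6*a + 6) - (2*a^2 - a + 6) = -11*a^2 + 7*a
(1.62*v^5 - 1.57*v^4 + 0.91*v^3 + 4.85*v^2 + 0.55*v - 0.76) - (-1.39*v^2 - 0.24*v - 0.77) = 1.62*v^5 - 1.57*v^4 + 0.91*v^3 + 6.24*v^2 + 0.79*v + 0.01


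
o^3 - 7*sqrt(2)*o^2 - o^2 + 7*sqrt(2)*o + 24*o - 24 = (o - 1)*(o - 4*sqrt(2))*(o - 3*sqrt(2))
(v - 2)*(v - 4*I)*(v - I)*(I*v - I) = I*v^4 + 5*v^3 - 3*I*v^3 - 15*v^2 - 2*I*v^2 + 10*v + 12*I*v - 8*I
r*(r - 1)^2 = r^3 - 2*r^2 + r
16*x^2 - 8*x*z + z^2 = (-4*x + z)^2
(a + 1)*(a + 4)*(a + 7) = a^3 + 12*a^2 + 39*a + 28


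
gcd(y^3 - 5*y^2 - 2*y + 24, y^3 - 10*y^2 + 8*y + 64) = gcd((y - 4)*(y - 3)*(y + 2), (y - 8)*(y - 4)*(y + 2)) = y^2 - 2*y - 8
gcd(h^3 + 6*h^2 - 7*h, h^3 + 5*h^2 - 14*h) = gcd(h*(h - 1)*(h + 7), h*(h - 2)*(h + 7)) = h^2 + 7*h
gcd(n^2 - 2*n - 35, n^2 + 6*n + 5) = n + 5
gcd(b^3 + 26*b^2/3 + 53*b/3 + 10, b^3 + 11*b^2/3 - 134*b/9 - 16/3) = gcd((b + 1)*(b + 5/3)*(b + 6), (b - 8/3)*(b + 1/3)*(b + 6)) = b + 6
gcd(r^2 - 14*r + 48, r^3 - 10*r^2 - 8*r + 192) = r^2 - 14*r + 48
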